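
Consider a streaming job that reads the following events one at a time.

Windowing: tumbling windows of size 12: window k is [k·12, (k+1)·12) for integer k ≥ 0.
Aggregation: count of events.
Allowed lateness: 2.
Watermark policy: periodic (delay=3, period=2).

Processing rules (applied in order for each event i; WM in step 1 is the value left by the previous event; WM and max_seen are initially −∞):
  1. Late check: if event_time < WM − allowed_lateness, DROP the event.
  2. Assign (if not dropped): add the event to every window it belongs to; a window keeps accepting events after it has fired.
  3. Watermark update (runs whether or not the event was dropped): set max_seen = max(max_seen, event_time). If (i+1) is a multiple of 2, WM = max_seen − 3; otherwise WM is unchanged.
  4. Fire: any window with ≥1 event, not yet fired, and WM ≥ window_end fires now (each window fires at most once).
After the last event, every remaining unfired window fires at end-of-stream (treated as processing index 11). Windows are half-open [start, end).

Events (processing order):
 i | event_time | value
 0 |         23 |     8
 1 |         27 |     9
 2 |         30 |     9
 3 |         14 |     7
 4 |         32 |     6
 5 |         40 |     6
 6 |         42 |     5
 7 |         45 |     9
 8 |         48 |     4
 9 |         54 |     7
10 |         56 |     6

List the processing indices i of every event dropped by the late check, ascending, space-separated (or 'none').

i=0 t=23 v=8: → [12,24); WM=−∞
i=1 t=27 v=9: → [24,36); WM=24; [12,24) fires=1
i=2 t=30 v=9: → [24,36); WM=24
i=3 t=14 v=7: DROP (t<24-2); WM=27
i=4 t=32 v=6: → [24,36); WM=27
i=5 t=40 v=6: → [36,48); WM=37; [24,36) fires=3
i=6 t=42 v=5: → [36,48); WM=37
i=7 t=45 v=9: → [36,48); WM=42
i=8 t=48 v=4: → [48,60); WM=42
i=9 t=54 v=7: → [48,60); WM=51; [36,48) fires=3
i=10 t=56 v=6: → [48,60); WM=51

3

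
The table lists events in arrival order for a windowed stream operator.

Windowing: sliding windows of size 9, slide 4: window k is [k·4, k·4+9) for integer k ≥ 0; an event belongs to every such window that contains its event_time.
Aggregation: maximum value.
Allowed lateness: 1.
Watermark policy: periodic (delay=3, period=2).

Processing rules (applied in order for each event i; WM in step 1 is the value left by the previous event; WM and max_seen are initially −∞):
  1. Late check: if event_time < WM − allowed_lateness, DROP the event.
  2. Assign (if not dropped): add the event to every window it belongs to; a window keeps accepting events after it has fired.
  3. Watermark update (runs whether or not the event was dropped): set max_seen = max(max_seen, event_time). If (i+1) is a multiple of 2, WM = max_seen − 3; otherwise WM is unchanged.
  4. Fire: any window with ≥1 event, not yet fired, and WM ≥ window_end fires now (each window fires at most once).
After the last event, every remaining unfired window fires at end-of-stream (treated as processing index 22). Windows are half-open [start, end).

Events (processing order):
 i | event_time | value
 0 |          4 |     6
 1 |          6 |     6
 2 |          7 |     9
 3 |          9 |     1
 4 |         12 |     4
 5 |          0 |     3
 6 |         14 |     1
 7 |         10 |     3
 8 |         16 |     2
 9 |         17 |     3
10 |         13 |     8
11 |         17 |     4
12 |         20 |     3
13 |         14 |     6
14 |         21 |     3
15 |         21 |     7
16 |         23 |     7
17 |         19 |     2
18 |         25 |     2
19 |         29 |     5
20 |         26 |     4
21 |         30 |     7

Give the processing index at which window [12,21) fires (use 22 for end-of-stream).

i=0 t=4 v=6: → [4,13),[0,9); WM=−∞
i=1 t=6 v=6: → [4,13),[0,9); WM=3
i=2 t=7 v=9: → [4,13),[0,9); WM=3
i=3 t=9 v=1: → [8,17),[4,13); WM=6
i=4 t=12 v=4: → [12,21),[8,17),[4,13); WM=6
i=5 t=0 v=3: DROP (t<6-1); WM=9; [0,9) fires=9
i=6 t=14 v=1: → [12,21),[8,17); WM=9
i=7 t=10 v=3: → [8,17),[4,13); WM=11
i=8 t=16 v=2: → [16,25),[12,21),[8,17); WM=11
i=9 t=17 v=3: → [16,25),[12,21); WM=14; [4,13) fires=9
i=10 t=13 v=8: → [12,21),[8,17); WM=14
i=11 t=17 v=4: → [16,25),[12,21); WM=14
i=12 t=20 v=3: → [20,29),[16,25),[12,21); WM=14
i=13 t=14 v=6: → [12,21),[8,17); WM=17; [8,17) fires=8
i=14 t=21 v=3: → [20,29),[16,25); WM=17
i=15 t=21 v=7: → [20,29),[16,25); WM=18
i=16 t=23 v=7: → [20,29),[16,25); WM=18
i=17 t=19 v=2: → [16,25),[12,21); WM=20
i=18 t=25 v=2: → [24,33),[20,29); WM=20
i=19 t=29 v=5: → [28,37),[24,33); WM=26; [12,21) fires=8 [16,25) fires=7
i=20 t=26 v=4: → [24,33),[20,29); WM=26
i=21 t=30 v=7: → [28,37),[24,33); WM=27

19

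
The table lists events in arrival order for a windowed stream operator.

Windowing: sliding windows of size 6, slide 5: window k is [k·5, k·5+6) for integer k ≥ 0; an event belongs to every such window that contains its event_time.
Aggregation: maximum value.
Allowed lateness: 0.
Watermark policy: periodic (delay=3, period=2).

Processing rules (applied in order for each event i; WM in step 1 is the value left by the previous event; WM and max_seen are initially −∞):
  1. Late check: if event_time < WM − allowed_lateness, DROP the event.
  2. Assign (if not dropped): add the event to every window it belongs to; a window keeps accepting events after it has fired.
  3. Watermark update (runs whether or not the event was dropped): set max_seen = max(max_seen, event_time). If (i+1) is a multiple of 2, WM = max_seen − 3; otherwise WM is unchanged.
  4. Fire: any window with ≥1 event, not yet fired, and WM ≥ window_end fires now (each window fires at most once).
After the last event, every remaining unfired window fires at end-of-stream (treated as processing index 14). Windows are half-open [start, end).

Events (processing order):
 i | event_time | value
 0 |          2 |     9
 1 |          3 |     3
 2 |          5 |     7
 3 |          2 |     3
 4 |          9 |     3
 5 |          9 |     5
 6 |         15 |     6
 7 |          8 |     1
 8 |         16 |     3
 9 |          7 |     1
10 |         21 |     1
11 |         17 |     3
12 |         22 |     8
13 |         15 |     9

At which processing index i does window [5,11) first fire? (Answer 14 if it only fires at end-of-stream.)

i=0 t=2 v=9: → [0,6); WM=−∞
i=1 t=3 v=3: → [0,6); WM=0
i=2 t=5 v=7: → [5,11),[0,6); WM=0
i=3 t=2 v=3: → [0,6); WM=2
i=4 t=9 v=3: → [5,11); WM=2
i=5 t=9 v=5: → [5,11); WM=6; [0,6) fires=9
i=6 t=15 v=6: → [15,21),[10,16); WM=6
i=7 t=8 v=1: → [5,11); WM=12; [5,11) fires=7
i=8 t=16 v=3: → [15,21); WM=12
i=9 t=7 v=1: DROP (t<12-0); WM=13
i=10 t=21 v=1: → [20,26); WM=13
i=11 t=17 v=3: → [15,21); WM=18; [10,16) fires=6
i=12 t=22 v=8: → [20,26); WM=18
i=13 t=15 v=9: DROP (t<18-0); WM=19

7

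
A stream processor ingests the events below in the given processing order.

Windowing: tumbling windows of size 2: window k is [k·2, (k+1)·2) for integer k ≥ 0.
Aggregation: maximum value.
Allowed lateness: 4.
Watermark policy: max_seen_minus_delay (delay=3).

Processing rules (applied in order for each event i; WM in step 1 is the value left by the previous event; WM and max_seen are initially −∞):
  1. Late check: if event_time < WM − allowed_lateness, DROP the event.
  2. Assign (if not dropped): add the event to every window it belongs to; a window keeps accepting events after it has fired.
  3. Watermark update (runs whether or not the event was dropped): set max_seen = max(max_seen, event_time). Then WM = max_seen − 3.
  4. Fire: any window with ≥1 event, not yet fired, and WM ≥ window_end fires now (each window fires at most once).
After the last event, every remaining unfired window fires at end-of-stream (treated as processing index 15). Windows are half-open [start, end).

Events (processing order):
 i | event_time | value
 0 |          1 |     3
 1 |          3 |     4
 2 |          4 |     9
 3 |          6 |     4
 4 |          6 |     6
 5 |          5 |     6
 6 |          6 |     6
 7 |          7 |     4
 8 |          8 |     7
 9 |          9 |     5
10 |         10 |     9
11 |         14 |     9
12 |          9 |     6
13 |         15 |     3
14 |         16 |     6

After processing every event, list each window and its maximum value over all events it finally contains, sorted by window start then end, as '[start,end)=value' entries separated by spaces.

[0,2)=3 [2,4)=4 [4,6)=9 [6,8)=6 [8,10)=7 [10,12)=9 [14,16)=9 [16,18)=6

i=0 t=1 v=3: → [0,2); WM=-2
i=1 t=3 v=4: → [2,4); WM=0
i=2 t=4 v=9: → [4,6); WM=1
i=3 t=6 v=4: → [6,8); WM=3; [0,2) fires=3
i=4 t=6 v=6: → [6,8); WM=3
i=5 t=5 v=6: → [4,6); WM=3
i=6 t=6 v=6: → [6,8); WM=3
i=7 t=7 v=4: → [6,8); WM=4; [2,4) fires=4
i=8 t=8 v=7: → [8,10); WM=5
i=9 t=9 v=5: → [8,10); WM=6; [4,6) fires=9
i=10 t=10 v=9: → [10,12); WM=7
i=11 t=14 v=9: → [14,16); WM=11; [6,8) fires=6 [8,10) fires=7
i=12 t=9 v=6: → [8,10); WM=11
i=13 t=15 v=3: → [14,16); WM=12; [10,12) fires=9
i=14 t=16 v=6: → [16,18); WM=13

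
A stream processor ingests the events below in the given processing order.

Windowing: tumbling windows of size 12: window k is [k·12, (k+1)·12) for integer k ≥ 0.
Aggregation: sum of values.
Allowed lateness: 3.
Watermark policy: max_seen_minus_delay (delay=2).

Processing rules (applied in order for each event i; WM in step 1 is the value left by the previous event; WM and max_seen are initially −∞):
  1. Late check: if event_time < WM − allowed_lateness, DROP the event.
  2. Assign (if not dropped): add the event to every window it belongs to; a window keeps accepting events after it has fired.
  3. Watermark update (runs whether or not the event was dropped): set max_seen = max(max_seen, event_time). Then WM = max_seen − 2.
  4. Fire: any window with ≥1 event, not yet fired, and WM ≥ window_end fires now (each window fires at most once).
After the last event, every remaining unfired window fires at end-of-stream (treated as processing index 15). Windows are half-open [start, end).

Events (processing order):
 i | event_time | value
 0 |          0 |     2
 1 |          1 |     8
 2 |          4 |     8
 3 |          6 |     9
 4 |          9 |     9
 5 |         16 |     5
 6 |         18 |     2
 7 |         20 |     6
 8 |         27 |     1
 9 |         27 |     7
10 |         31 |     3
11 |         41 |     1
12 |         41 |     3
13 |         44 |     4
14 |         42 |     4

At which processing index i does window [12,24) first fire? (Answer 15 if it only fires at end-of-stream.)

i=0 t=0 v=2: → [0,12); WM=-2
i=1 t=1 v=8: → [0,12); WM=-1
i=2 t=4 v=8: → [0,12); WM=2
i=3 t=6 v=9: → [0,12); WM=4
i=4 t=9 v=9: → [0,12); WM=7
i=5 t=16 v=5: → [12,24); WM=14; [0,12) fires=36
i=6 t=18 v=2: → [12,24); WM=16
i=7 t=20 v=6: → [12,24); WM=18
i=8 t=27 v=1: → [24,36); WM=25; [12,24) fires=13
i=9 t=27 v=7: → [24,36); WM=25
i=10 t=31 v=3: → [24,36); WM=29
i=11 t=41 v=1: → [36,48); WM=39; [24,36) fires=11
i=12 t=41 v=3: → [36,48); WM=39
i=13 t=44 v=4: → [36,48); WM=42
i=14 t=42 v=4: → [36,48); WM=42

8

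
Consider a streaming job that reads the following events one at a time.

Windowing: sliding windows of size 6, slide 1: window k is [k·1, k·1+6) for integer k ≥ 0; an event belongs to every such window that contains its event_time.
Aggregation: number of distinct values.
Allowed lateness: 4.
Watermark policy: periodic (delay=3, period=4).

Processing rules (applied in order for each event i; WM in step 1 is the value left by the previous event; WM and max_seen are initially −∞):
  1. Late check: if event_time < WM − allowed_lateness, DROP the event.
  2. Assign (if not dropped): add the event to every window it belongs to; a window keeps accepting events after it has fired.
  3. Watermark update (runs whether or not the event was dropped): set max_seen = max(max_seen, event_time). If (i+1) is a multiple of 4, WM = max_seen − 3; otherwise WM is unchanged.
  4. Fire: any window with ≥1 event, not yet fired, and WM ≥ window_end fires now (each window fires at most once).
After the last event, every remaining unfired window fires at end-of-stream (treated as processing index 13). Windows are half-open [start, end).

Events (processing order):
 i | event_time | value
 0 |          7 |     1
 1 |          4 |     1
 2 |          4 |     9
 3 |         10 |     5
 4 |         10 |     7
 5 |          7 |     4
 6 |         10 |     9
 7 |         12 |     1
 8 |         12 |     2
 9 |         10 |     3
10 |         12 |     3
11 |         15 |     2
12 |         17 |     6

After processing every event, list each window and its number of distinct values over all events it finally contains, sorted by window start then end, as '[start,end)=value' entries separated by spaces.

i=0 t=7 v=1: → [7,13),[6,12),[5,11),[4,10),[3,9),[2,8); WM=−∞
i=1 t=4 v=1: → [4,10),[3,9),[2,8),[1,7),[0,6); WM=−∞
i=2 t=4 v=9: → [4,10),[3,9),[2,8),[1,7),[0,6); WM=−∞
i=3 t=10 v=5: → [10,16),[9,15),[8,14),[7,13),[6,12),[5,11); WM=7; [0,6) fires=2 [1,7) fires=2
i=4 t=10 v=7: → [10,16),[9,15),[8,14),[7,13),[6,12),[5,11); WM=7
i=5 t=7 v=4: → [7,13),[6,12),[5,11),[4,10),[3,9),[2,8); WM=7
i=6 t=10 v=9: → [10,16),[9,15),[8,14),[7,13),[6,12),[5,11); WM=7
i=7 t=12 v=1: → [12,18),[11,17),[10,16),[9,15),[8,14),[7,13); WM=9; [2,8) fires=3 [3,9) fires=3
i=8 t=12 v=2: → [12,18),[11,17),[10,16),[9,15),[8,14),[7,13); WM=9
i=9 t=10 v=3: → [10,16),[9,15),[8,14),[7,13),[6,12),[5,11); WM=9
i=10 t=12 v=3: → [12,18),[11,17),[10,16),[9,15),[8,14),[7,13); WM=9
i=11 t=15 v=2: → [15,21),[14,20),[13,19),[12,18),[11,17),[10,16); WM=12; [4,10) fires=3 [5,11) fires=6 [6,12) fires=6
i=12 t=17 v=6: → [17,23),[16,22),[15,21),[14,20),[13,19),[12,18); WM=12

[0,6)=2 [1,7)=2 [2,8)=3 [3,9)=3 [4,10)=3 [5,11)=6 [6,12)=6 [7,13)=7 [8,14)=6 [9,15)=6 [10,16)=6 [11,17)=3 [12,18)=4 [13,19)=2 [14,20)=2 [15,21)=2 [16,22)=1 [17,23)=1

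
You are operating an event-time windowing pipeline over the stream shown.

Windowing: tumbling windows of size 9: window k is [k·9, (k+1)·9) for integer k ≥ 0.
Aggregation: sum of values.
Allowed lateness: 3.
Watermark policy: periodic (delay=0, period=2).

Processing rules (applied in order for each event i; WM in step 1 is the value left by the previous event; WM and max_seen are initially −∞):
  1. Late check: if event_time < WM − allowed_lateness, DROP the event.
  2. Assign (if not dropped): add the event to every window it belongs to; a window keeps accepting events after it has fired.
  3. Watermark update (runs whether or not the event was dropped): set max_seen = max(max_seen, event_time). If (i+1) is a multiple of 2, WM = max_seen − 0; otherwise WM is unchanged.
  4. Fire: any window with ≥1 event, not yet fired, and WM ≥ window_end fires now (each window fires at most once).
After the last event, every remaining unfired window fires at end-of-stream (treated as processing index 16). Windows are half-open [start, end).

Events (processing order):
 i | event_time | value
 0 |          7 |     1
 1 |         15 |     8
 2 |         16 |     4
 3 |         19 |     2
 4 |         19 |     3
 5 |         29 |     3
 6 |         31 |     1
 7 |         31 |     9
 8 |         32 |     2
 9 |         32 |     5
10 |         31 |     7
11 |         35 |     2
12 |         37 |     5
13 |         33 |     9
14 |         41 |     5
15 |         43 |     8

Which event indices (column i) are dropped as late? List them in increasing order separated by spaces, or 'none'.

i=0 t=7 v=1: → [0,9); WM=−∞
i=1 t=15 v=8: → [9,18); WM=15; [0,9) fires=1
i=2 t=16 v=4: → [9,18); WM=15
i=3 t=19 v=2: → [18,27); WM=19; [9,18) fires=12
i=4 t=19 v=3: → [18,27); WM=19
i=5 t=29 v=3: → [27,36); WM=29; [18,27) fires=5
i=6 t=31 v=1: → [27,36); WM=29
i=7 t=31 v=9: → [27,36); WM=31
i=8 t=32 v=2: → [27,36); WM=31
i=9 t=32 v=5: → [27,36); WM=32
i=10 t=31 v=7: → [27,36); WM=32
i=11 t=35 v=2: → [27,36); WM=35
i=12 t=37 v=5: → [36,45); WM=35
i=13 t=33 v=9: → [27,36); WM=37; [27,36) fires=38
i=14 t=41 v=5: → [36,45); WM=37
i=15 t=43 v=8: → [36,45); WM=43

none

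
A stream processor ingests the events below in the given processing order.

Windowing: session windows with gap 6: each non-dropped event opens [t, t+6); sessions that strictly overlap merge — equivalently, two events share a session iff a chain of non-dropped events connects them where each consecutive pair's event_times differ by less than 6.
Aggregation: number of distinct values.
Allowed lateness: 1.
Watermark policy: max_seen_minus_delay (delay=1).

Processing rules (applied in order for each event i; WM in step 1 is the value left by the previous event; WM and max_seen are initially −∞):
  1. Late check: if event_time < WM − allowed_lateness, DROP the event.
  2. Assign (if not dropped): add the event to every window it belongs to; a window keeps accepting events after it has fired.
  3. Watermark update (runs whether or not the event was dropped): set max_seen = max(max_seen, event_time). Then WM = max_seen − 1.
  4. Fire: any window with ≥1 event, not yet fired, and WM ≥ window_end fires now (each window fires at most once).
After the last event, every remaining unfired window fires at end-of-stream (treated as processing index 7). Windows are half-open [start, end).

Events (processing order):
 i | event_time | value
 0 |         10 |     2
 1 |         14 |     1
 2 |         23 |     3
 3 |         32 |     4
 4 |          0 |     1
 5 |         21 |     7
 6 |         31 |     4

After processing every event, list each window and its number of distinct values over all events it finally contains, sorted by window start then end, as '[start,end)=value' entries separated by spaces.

[10,20)=2 [23,29)=1 [31,38)=1

i=0 t=10 v=2: → [10,16); WM=9
i=1 t=14 v=1: → [10,20); WM=13
i=2 t=23 v=3: → [23,29); WM=22
i=3 t=32 v=4: → [32,38); WM=31
i=4 t=0 v=1: DROP (t<31-1); WM=31
i=5 t=21 v=7: DROP (t<31-1); WM=31
i=6 t=31 v=4: → [31,38); WM=31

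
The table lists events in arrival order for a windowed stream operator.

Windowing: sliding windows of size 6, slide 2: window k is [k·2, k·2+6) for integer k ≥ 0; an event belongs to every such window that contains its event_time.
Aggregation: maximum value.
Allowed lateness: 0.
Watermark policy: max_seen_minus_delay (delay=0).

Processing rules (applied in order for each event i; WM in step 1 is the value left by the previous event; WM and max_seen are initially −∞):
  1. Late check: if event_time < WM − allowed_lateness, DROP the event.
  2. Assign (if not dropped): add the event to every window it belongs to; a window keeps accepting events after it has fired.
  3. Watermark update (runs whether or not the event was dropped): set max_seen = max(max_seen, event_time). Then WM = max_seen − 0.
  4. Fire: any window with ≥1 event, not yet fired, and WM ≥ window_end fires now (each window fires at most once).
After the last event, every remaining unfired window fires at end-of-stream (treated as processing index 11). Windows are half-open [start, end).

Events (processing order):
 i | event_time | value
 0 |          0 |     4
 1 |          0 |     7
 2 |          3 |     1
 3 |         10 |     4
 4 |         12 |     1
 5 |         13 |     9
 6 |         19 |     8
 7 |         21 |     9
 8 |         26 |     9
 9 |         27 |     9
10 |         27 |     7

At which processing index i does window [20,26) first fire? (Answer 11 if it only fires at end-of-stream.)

8

i=0 t=0 v=4: → [0,6); WM=0
i=1 t=0 v=7: → [0,6); WM=0
i=2 t=3 v=1: → [2,8),[0,6); WM=3
i=3 t=10 v=4: → [10,16),[8,14),[6,12); WM=10; [0,6) fires=7 [2,8) fires=1
i=4 t=12 v=1: → [12,18),[10,16),[8,14); WM=12; [6,12) fires=4
i=5 t=13 v=9: → [12,18),[10,16),[8,14); WM=13
i=6 t=19 v=8: → [18,24),[16,22),[14,20); WM=19; [8,14) fires=9 [10,16) fires=9 [12,18) fires=9
i=7 t=21 v=9: → [20,26),[18,24),[16,22); WM=21; [14,20) fires=8
i=8 t=26 v=9: → [26,32),[24,30),[22,28); WM=26; [16,22) fires=9 [18,24) fires=9 [20,26) fires=9
i=9 t=27 v=9: → [26,32),[24,30),[22,28); WM=27
i=10 t=27 v=7: → [26,32),[24,30),[22,28); WM=27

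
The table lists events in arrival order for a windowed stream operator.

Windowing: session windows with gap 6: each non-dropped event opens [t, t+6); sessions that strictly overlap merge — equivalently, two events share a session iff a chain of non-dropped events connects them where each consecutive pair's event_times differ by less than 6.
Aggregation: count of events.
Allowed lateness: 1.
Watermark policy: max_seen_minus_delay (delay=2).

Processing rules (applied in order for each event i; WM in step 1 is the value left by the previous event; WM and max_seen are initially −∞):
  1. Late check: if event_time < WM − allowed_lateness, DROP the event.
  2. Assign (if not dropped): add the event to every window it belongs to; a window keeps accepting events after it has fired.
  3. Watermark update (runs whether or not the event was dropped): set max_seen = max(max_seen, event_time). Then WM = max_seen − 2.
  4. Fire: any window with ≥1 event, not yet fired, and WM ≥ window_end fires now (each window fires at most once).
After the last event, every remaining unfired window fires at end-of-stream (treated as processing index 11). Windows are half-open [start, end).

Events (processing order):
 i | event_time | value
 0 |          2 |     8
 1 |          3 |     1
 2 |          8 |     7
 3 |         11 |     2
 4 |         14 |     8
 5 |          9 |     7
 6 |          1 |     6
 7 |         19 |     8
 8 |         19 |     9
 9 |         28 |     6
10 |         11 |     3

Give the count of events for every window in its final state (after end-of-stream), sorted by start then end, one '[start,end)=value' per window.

[2,25)=7 [28,34)=1

i=0 t=2 v=8: → [2,8); WM=0
i=1 t=3 v=1: → [2,9); WM=1
i=2 t=8 v=7: → [2,14); WM=6
i=3 t=11 v=2: → [2,17); WM=9
i=4 t=14 v=8: → [2,20); WM=12
i=5 t=9 v=7: DROP (t<12-1); WM=12
i=6 t=1 v=6: DROP (t<12-1); WM=12
i=7 t=19 v=8: → [2,25); WM=17
i=8 t=19 v=9: → [2,25); WM=17
i=9 t=28 v=6: → [28,34); WM=26
i=10 t=11 v=3: DROP (t<26-1); WM=26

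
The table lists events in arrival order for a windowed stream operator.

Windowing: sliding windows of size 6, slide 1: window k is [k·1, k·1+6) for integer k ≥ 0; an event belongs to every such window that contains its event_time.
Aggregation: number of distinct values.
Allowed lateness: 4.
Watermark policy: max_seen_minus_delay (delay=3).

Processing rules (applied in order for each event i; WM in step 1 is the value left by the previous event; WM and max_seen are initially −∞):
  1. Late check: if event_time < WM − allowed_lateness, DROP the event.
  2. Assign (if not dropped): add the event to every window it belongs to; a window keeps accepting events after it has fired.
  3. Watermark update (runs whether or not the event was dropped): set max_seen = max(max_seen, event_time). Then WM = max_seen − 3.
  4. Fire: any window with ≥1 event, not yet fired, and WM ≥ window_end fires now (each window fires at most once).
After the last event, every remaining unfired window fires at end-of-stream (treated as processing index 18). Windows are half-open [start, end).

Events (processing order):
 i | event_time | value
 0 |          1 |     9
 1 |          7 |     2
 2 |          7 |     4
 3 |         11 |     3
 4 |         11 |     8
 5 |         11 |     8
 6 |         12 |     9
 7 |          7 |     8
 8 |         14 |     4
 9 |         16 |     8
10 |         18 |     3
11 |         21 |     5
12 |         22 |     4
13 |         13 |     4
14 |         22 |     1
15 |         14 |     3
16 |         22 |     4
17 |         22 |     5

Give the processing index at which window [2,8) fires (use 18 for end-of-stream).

i=0 t=1 v=9: → [1,7),[0,6); WM=-2
i=1 t=7 v=2: → [7,13),[6,12),[5,11),[4,10),[3,9),[2,8); WM=4
i=2 t=7 v=4: → [7,13),[6,12),[5,11),[4,10),[3,9),[2,8); WM=4
i=3 t=11 v=3: → [11,17),[10,16),[9,15),[8,14),[7,13),[6,12); WM=8; [0,6) fires=1 [1,7) fires=1 [2,8) fires=2
i=4 t=11 v=8: → [11,17),[10,16),[9,15),[8,14),[7,13),[6,12); WM=8
i=5 t=11 v=8: → [11,17),[10,16),[9,15),[8,14),[7,13),[6,12); WM=8
i=6 t=12 v=9: → [12,18),[11,17),[10,16),[9,15),[8,14),[7,13); WM=9; [3,9) fires=2
i=7 t=7 v=8: → [7,13),[6,12),[5,11),[4,10),[3,9),[2,8); WM=9
i=8 t=14 v=4: → [14,20),[13,19),[12,18),[11,17),[10,16),[9,15); WM=11; [4,10) fires=3 [5,11) fires=3
i=9 t=16 v=8: → [16,22),[15,21),[14,20),[13,19),[12,18),[11,17); WM=13; [6,12) fires=4 [7,13) fires=5
i=10 t=18 v=3: → [18,24),[17,23),[16,22),[15,21),[14,20),[13,19); WM=15; [8,14) fires=3 [9,15) fires=4
i=11 t=21 v=5: → [21,27),[20,26),[19,25),[18,24),[17,23),[16,22); WM=18; [10,16) fires=4 [11,17) fires=4 [12,18) fires=3
i=12 t=22 v=4: → [22,28),[21,27),[20,26),[19,25),[18,24),[17,23); WM=19; [13,19) fires=3
i=13 t=13 v=4: DROP (t<19-4); WM=19
i=14 t=22 v=1: → [22,28),[21,27),[20,26),[19,25),[18,24),[17,23); WM=19
i=15 t=14 v=3: DROP (t<19-4); WM=19
i=16 t=22 v=4: → [22,28),[21,27),[20,26),[19,25),[18,24),[17,23); WM=19
i=17 t=22 v=5: → [22,28),[21,27),[20,26),[19,25),[18,24),[17,23); WM=19

3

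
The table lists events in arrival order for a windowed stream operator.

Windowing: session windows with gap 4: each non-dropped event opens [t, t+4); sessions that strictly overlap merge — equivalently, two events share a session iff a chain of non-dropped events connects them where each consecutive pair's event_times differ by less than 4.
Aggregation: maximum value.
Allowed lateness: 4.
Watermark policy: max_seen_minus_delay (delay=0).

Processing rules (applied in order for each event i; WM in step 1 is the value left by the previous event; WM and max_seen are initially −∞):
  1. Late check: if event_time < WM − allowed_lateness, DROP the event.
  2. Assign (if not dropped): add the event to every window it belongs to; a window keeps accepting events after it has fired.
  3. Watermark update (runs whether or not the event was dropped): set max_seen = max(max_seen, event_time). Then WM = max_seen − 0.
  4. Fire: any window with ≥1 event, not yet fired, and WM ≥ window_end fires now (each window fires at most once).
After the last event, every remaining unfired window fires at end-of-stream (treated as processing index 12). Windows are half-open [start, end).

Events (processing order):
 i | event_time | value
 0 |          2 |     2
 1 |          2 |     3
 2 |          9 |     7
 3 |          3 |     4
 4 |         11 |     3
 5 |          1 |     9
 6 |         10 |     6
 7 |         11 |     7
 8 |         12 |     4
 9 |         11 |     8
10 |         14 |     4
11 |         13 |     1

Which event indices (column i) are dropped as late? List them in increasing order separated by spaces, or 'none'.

i=0 t=2 v=2: → [2,6); WM=2
i=1 t=2 v=3: → [2,6); WM=2
i=2 t=9 v=7: → [9,13); WM=9
i=3 t=3 v=4: DROP (t<9-4); WM=9
i=4 t=11 v=3: → [9,15); WM=11
i=5 t=1 v=9: DROP (t<11-4); WM=11
i=6 t=10 v=6: → [9,15); WM=11
i=7 t=11 v=7: → [9,15); WM=11
i=8 t=12 v=4: → [9,16); WM=12
i=9 t=11 v=8: → [9,16); WM=12
i=10 t=14 v=4: → [9,18); WM=14
i=11 t=13 v=1: → [9,18); WM=14

3 5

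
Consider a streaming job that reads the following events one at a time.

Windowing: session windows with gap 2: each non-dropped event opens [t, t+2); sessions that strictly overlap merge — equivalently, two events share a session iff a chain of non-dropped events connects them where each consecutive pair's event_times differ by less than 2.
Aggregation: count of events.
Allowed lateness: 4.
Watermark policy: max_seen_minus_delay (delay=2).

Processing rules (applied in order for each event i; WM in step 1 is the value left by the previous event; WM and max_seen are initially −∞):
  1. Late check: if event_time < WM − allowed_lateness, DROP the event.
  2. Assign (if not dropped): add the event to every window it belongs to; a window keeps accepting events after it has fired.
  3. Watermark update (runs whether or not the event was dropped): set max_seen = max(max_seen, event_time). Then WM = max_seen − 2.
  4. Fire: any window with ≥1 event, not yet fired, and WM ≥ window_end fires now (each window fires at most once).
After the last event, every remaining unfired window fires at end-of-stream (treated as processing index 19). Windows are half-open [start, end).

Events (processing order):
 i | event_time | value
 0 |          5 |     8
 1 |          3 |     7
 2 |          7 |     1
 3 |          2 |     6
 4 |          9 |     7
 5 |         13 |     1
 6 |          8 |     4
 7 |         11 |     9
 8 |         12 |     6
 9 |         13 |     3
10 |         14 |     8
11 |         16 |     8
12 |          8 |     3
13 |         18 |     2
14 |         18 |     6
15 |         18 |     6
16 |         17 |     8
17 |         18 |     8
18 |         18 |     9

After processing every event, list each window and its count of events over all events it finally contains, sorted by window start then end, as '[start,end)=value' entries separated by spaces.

i=0 t=5 v=8: → [5,7); WM=3
i=1 t=3 v=7: → [3,5); WM=3
i=2 t=7 v=1: → [7,9); WM=5
i=3 t=2 v=6: → [2,5); WM=5
i=4 t=9 v=7: → [9,11); WM=7
i=5 t=13 v=1: → [13,15); WM=11
i=6 t=8 v=4: → [7,11); WM=11
i=7 t=11 v=9: → [11,13); WM=11
i=8 t=12 v=6: → [11,15); WM=11
i=9 t=13 v=3: → [11,15); WM=11
i=10 t=14 v=8: → [11,16); WM=12
i=11 t=16 v=8: → [16,18); WM=14
i=12 t=8 v=3: DROP (t<14-4); WM=14
i=13 t=18 v=2: → [18,20); WM=16
i=14 t=18 v=6: → [18,20); WM=16
i=15 t=18 v=6: → [18,20); WM=16
i=16 t=17 v=8: → [16,20); WM=16
i=17 t=18 v=8: → [16,20); WM=16
i=18 t=18 v=9: → [16,20); WM=16

[2,5)=2 [5,7)=1 [7,11)=3 [11,16)=5 [16,20)=7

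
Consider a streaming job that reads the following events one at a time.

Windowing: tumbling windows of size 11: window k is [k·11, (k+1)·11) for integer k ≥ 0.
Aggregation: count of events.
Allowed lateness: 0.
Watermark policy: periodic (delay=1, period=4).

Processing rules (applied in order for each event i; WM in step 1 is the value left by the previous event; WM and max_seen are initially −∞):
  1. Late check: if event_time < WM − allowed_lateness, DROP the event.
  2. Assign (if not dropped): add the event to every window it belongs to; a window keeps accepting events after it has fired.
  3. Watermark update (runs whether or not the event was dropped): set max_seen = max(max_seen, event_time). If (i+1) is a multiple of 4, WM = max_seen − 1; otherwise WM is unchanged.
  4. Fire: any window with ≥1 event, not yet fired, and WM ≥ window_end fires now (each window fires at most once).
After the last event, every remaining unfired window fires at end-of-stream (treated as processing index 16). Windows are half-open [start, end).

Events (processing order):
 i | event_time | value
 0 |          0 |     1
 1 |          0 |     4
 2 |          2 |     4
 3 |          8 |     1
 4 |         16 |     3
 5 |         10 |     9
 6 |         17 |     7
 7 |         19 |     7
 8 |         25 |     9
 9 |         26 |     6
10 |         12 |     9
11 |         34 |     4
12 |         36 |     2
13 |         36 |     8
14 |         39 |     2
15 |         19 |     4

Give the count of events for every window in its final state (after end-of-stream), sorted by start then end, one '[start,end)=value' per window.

[0,11)=5 [11,22)=3 [22,33)=2 [33,44)=4

i=0 t=0 v=1: → [0,11); WM=−∞
i=1 t=0 v=4: → [0,11); WM=−∞
i=2 t=2 v=4: → [0,11); WM=−∞
i=3 t=8 v=1: → [0,11); WM=7
i=4 t=16 v=3: → [11,22); WM=7
i=5 t=10 v=9: → [0,11); WM=7
i=6 t=17 v=7: → [11,22); WM=7
i=7 t=19 v=7: → [11,22); WM=18; [0,11) fires=5
i=8 t=25 v=9: → [22,33); WM=18
i=9 t=26 v=6: → [22,33); WM=18
i=10 t=12 v=9: DROP (t<18-0); WM=18
i=11 t=34 v=4: → [33,44); WM=33; [11,22) fires=3 [22,33) fires=2
i=12 t=36 v=2: → [33,44); WM=33
i=13 t=36 v=8: → [33,44); WM=33
i=14 t=39 v=2: → [33,44); WM=33
i=15 t=19 v=4: DROP (t<33-0); WM=38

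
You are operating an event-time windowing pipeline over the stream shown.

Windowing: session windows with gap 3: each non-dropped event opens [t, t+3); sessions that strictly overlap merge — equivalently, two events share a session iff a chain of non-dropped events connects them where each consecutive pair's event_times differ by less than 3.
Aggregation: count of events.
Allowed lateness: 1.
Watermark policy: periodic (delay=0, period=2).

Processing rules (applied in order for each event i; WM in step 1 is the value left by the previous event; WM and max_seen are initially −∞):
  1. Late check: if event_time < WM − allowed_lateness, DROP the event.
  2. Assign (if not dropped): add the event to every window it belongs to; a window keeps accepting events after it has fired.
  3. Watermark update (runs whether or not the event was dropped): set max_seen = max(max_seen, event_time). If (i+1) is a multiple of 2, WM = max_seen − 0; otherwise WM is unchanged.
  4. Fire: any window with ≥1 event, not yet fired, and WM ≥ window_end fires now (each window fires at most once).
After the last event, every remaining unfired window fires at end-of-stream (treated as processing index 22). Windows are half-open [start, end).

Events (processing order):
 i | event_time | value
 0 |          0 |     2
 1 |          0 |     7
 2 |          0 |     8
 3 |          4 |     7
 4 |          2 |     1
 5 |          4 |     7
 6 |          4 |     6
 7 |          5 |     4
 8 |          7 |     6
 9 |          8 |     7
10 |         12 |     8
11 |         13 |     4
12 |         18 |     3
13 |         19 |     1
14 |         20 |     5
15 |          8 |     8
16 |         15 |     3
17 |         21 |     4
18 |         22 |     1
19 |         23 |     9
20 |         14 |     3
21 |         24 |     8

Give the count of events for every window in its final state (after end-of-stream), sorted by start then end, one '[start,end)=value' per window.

[0,3)=3 [4,11)=6 [12,16)=2 [18,27)=7

i=0 t=0 v=2: → [0,3); WM=−∞
i=1 t=0 v=7: → [0,3); WM=0
i=2 t=0 v=8: → [0,3); WM=0
i=3 t=4 v=7: → [4,7); WM=4
i=4 t=2 v=1: DROP (t<4-1); WM=4
i=5 t=4 v=7: → [4,7); WM=4
i=6 t=4 v=6: → [4,7); WM=4
i=7 t=5 v=4: → [4,8); WM=5
i=8 t=7 v=6: → [4,10); WM=5
i=9 t=8 v=7: → [4,11); WM=8
i=10 t=12 v=8: → [12,15); WM=8
i=11 t=13 v=4: → [12,16); WM=13
i=12 t=18 v=3: → [18,21); WM=13
i=13 t=19 v=1: → [18,22); WM=19
i=14 t=20 v=5: → [18,23); WM=19
i=15 t=8 v=8: DROP (t<19-1); WM=20
i=16 t=15 v=3: DROP (t<20-1); WM=20
i=17 t=21 v=4: → [18,24); WM=21
i=18 t=22 v=1: → [18,25); WM=21
i=19 t=23 v=9: → [18,26); WM=23
i=20 t=14 v=3: DROP (t<23-1); WM=23
i=21 t=24 v=8: → [18,27); WM=24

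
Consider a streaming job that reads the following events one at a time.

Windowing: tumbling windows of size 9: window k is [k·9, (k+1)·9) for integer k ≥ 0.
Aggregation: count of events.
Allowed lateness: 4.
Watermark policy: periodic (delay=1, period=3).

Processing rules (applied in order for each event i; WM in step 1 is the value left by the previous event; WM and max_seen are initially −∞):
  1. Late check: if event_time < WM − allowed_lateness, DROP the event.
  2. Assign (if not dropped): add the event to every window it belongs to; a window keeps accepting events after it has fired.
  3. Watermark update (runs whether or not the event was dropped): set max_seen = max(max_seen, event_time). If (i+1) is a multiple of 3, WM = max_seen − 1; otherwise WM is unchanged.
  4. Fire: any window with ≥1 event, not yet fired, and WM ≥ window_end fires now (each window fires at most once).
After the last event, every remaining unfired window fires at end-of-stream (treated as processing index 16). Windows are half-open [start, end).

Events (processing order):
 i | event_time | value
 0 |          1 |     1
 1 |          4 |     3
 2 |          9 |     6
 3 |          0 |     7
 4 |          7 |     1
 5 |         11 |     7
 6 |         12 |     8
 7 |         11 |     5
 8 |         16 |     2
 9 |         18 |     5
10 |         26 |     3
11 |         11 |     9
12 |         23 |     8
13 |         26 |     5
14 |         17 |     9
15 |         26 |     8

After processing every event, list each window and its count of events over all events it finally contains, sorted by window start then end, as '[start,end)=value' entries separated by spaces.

i=0 t=1 v=1: → [0,9); WM=−∞
i=1 t=4 v=3: → [0,9); WM=−∞
i=2 t=9 v=6: → [9,18); WM=8
i=3 t=0 v=7: DROP (t<8-4); WM=8
i=4 t=7 v=1: → [0,9); WM=8
i=5 t=11 v=7: → [9,18); WM=10; [0,9) fires=3
i=6 t=12 v=8: → [9,18); WM=10
i=7 t=11 v=5: → [9,18); WM=10
i=8 t=16 v=2: → [9,18); WM=15
i=9 t=18 v=5: → [18,27); WM=15
i=10 t=26 v=3: → [18,27); WM=15
i=11 t=11 v=9: → [9,18); WM=25; [9,18) fires=6
i=12 t=23 v=8: → [18,27); WM=25
i=13 t=26 v=5: → [18,27); WM=25
i=14 t=17 v=9: DROP (t<25-4); WM=25
i=15 t=26 v=8: → [18,27); WM=25

[0,9)=3 [9,18)=6 [18,27)=5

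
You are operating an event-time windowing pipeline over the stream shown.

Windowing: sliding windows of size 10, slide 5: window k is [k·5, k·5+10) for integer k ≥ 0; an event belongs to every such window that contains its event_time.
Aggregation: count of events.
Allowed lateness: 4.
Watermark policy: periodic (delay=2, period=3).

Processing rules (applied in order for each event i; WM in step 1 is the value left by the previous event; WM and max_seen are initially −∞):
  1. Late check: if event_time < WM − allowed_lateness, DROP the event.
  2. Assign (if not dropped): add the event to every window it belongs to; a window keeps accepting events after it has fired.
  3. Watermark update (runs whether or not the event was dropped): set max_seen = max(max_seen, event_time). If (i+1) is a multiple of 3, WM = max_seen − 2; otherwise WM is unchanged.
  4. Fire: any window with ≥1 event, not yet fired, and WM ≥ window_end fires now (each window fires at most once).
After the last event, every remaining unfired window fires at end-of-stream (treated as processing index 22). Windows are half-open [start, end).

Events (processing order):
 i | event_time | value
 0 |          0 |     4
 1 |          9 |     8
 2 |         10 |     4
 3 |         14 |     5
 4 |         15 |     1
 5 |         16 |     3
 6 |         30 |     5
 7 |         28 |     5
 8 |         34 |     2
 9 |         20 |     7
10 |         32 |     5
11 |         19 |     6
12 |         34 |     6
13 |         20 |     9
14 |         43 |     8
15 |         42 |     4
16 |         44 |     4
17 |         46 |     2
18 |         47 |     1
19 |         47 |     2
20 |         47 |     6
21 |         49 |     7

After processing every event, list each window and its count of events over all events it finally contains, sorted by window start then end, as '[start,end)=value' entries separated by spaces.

[0,10)=2 [5,15)=3 [10,20)=4 [15,25)=2 [20,30)=1 [25,35)=5 [30,40)=4 [35,45)=3 [40,50)=8 [45,55)=5

i=0 t=0 v=4: → [0,10); WM=−∞
i=1 t=9 v=8: → [5,15),[0,10); WM=−∞
i=2 t=10 v=4: → [10,20),[5,15); WM=8
i=3 t=14 v=5: → [10,20),[5,15); WM=8
i=4 t=15 v=1: → [15,25),[10,20); WM=8
i=5 t=16 v=3: → [15,25),[10,20); WM=14; [0,10) fires=2
i=6 t=30 v=5: → [30,40),[25,35); WM=14
i=7 t=28 v=5: → [25,35),[20,30); WM=14
i=8 t=34 v=2: → [30,40),[25,35); WM=32; [5,15) fires=3 [10,20) fires=4 [15,25) fires=2 [20,30) fires=1
i=9 t=20 v=7: DROP (t<32-4); WM=32
i=10 t=32 v=5: → [30,40),[25,35); WM=32
i=11 t=19 v=6: DROP (t<32-4); WM=32
i=12 t=34 v=6: → [30,40),[25,35); WM=32
i=13 t=20 v=9: DROP (t<32-4); WM=32
i=14 t=43 v=8: → [40,50),[35,45); WM=41; [25,35) fires=5 [30,40) fires=4
i=15 t=42 v=4: → [40,50),[35,45); WM=41
i=16 t=44 v=4: → [40,50),[35,45); WM=41
i=17 t=46 v=2: → [45,55),[40,50); WM=44
i=18 t=47 v=1: → [45,55),[40,50); WM=44
i=19 t=47 v=2: → [45,55),[40,50); WM=44
i=20 t=47 v=6: → [45,55),[40,50); WM=45; [35,45) fires=3
i=21 t=49 v=7: → [45,55),[40,50); WM=45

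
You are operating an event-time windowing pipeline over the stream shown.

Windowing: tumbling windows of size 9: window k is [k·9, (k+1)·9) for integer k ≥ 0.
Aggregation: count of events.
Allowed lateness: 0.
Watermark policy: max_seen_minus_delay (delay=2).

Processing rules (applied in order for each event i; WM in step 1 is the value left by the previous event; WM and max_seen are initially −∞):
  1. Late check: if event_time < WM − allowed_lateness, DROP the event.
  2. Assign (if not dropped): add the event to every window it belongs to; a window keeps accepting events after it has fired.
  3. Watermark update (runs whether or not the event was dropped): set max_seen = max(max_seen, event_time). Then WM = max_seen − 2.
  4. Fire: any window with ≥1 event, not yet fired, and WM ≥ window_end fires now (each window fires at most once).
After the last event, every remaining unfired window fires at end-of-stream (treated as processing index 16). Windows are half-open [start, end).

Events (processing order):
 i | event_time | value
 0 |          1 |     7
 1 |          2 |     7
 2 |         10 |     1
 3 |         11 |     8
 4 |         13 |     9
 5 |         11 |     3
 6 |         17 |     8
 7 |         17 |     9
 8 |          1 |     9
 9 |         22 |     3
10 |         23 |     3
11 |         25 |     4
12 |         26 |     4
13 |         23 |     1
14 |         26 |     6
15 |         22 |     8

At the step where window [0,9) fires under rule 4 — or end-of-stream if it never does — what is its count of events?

i=0 t=1 v=7: → [0,9); WM=-1
i=1 t=2 v=7: → [0,9); WM=0
i=2 t=10 v=1: → [9,18); WM=8
i=3 t=11 v=8: → [9,18); WM=9; [0,9) fires=2
i=4 t=13 v=9: → [9,18); WM=11
i=5 t=11 v=3: → [9,18); WM=11
i=6 t=17 v=8: → [9,18); WM=15
i=7 t=17 v=9: → [9,18); WM=15
i=8 t=1 v=9: DROP (t<15-0); WM=15
i=9 t=22 v=3: → [18,27); WM=20; [9,18) fires=6
i=10 t=23 v=3: → [18,27); WM=21
i=11 t=25 v=4: → [18,27); WM=23
i=12 t=26 v=4: → [18,27); WM=24
i=13 t=23 v=1: DROP (t<24-0); WM=24
i=14 t=26 v=6: → [18,27); WM=24
i=15 t=22 v=8: DROP (t<24-0); WM=24

2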